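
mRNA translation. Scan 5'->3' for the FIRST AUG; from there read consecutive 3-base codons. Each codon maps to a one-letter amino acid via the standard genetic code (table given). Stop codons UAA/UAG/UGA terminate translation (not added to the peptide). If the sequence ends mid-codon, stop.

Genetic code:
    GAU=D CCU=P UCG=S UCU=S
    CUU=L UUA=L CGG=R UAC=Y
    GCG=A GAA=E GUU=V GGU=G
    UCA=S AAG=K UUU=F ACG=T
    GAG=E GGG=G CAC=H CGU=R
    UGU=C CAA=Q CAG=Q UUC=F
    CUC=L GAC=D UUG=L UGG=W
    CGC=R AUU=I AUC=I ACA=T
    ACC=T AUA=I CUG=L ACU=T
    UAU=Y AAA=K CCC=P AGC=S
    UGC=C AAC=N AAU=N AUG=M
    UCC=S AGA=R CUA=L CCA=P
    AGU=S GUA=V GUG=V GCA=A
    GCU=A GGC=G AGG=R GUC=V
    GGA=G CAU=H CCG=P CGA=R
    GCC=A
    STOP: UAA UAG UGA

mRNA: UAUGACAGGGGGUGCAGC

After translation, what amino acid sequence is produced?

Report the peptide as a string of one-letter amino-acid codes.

start AUG at pos 1
pos 1: AUG -> M; peptide=M
pos 4: ACA -> T; peptide=MT
pos 7: GGG -> G; peptide=MTG
pos 10: GGU -> G; peptide=MTGG
pos 13: GCA -> A; peptide=MTGGA
pos 16: only 2 nt remain (<3), stop (end of mRNA)

Answer: MTGGA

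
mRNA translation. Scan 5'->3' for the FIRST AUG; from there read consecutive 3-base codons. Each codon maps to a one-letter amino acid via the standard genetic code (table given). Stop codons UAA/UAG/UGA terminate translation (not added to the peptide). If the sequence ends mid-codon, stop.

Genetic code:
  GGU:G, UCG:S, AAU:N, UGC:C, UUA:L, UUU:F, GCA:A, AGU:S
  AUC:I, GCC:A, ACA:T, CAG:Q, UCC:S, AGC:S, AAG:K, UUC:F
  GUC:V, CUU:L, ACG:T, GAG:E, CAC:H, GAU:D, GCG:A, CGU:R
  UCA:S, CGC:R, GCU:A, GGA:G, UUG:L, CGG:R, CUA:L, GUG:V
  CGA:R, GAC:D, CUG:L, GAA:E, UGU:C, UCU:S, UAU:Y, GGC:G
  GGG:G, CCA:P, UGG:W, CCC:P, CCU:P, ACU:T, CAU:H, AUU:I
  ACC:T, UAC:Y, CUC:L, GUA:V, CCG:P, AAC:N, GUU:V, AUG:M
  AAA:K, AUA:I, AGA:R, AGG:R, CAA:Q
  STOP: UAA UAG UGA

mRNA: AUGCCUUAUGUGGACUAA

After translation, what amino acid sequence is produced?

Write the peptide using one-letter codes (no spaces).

Answer: MPYVD

Derivation:
start AUG at pos 0
pos 0: AUG -> M; peptide=M
pos 3: CCU -> P; peptide=MP
pos 6: UAU -> Y; peptide=MPY
pos 9: GUG -> V; peptide=MPYV
pos 12: GAC -> D; peptide=MPYVD
pos 15: UAA -> STOP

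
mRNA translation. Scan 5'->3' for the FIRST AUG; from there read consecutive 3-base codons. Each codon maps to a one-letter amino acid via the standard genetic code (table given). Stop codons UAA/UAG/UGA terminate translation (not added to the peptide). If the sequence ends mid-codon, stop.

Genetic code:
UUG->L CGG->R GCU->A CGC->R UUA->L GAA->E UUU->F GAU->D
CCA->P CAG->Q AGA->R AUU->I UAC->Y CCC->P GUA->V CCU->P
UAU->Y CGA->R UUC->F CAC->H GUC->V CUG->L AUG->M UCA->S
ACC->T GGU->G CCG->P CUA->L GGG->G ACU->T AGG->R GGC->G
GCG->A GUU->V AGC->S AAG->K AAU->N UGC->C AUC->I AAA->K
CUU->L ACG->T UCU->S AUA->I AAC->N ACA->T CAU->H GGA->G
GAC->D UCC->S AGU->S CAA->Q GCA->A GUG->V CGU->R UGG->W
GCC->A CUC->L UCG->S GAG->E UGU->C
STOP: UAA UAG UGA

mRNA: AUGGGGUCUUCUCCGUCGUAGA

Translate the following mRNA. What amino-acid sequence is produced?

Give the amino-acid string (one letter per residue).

start AUG at pos 0
pos 0: AUG -> M; peptide=M
pos 3: GGG -> G; peptide=MG
pos 6: UCU -> S; peptide=MGS
pos 9: UCU -> S; peptide=MGSS
pos 12: CCG -> P; peptide=MGSSP
pos 15: UCG -> S; peptide=MGSSPS
pos 18: UAG -> STOP

Answer: MGSSPS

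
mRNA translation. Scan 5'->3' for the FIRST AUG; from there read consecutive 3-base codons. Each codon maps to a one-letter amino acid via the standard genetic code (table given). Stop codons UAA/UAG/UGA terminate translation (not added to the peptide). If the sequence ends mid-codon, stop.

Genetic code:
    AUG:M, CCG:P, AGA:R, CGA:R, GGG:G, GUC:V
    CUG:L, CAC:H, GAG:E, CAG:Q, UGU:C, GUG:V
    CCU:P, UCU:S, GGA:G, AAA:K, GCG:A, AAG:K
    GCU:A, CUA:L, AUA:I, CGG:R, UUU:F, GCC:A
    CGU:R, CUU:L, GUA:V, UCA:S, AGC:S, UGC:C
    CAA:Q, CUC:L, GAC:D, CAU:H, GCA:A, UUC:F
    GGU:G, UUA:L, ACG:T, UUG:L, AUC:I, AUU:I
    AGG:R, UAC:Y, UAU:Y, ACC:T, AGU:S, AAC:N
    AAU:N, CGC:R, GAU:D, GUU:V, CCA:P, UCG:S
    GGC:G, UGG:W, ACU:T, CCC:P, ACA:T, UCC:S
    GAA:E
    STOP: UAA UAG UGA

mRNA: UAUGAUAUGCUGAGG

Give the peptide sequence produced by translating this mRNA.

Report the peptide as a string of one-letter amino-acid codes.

start AUG at pos 1
pos 1: AUG -> M; peptide=M
pos 4: AUA -> I; peptide=MI
pos 7: UGC -> C; peptide=MIC
pos 10: UGA -> STOP

Answer: MIC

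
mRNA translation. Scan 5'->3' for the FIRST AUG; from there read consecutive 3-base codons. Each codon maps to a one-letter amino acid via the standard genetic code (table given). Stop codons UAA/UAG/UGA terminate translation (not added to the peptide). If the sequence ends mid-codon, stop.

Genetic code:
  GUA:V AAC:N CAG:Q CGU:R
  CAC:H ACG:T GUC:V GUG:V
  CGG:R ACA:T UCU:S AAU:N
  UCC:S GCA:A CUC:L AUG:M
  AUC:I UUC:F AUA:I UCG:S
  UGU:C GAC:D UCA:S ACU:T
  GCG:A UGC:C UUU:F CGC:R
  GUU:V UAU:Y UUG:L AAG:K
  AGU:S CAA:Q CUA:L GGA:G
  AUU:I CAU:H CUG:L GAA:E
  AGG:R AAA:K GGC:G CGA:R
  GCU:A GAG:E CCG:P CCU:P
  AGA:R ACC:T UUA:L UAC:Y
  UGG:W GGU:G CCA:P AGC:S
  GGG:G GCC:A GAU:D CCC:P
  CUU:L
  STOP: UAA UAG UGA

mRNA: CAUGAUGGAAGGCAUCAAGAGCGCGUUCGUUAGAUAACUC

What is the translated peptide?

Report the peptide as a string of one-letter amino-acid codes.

Answer: MMEGIKSAFVR

Derivation:
start AUG at pos 1
pos 1: AUG -> M; peptide=M
pos 4: AUG -> M; peptide=MM
pos 7: GAA -> E; peptide=MME
pos 10: GGC -> G; peptide=MMEG
pos 13: AUC -> I; peptide=MMEGI
pos 16: AAG -> K; peptide=MMEGIK
pos 19: AGC -> S; peptide=MMEGIKS
pos 22: GCG -> A; peptide=MMEGIKSA
pos 25: UUC -> F; peptide=MMEGIKSAF
pos 28: GUU -> V; peptide=MMEGIKSAFV
pos 31: AGA -> R; peptide=MMEGIKSAFVR
pos 34: UAA -> STOP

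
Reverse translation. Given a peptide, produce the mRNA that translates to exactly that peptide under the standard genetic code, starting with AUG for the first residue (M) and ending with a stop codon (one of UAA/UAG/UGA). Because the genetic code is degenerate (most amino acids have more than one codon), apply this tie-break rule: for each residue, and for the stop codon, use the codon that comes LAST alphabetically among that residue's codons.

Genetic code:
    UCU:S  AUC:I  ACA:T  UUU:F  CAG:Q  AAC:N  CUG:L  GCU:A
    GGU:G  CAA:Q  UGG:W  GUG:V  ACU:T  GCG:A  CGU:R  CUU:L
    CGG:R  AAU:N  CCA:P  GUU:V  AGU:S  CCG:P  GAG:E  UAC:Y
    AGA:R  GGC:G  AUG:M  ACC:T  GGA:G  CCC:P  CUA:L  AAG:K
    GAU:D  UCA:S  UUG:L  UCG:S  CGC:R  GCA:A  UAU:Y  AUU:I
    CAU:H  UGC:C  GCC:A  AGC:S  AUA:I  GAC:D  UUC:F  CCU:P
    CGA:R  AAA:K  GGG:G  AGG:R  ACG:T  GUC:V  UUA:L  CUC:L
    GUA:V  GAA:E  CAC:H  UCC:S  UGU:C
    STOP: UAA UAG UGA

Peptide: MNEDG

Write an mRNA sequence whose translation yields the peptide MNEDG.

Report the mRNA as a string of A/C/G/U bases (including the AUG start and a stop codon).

Answer: mRNA: AUGAAUGAGGAUGGUUGA

Derivation:
residue 1: M -> AUG (start codon)
residue 2: N codons sorted = AAC,AAU -> pick last = AAU
residue 3: E codons sorted = GAA,GAG -> pick last = GAG
residue 4: D codons sorted = GAC,GAU -> pick last = GAU
residue 5: G codons sorted = GGA,GGC,GGG,GGU -> pick last = GGU
terminator: stop codons sorted = UAA,UAG,UGA -> pick last = UGA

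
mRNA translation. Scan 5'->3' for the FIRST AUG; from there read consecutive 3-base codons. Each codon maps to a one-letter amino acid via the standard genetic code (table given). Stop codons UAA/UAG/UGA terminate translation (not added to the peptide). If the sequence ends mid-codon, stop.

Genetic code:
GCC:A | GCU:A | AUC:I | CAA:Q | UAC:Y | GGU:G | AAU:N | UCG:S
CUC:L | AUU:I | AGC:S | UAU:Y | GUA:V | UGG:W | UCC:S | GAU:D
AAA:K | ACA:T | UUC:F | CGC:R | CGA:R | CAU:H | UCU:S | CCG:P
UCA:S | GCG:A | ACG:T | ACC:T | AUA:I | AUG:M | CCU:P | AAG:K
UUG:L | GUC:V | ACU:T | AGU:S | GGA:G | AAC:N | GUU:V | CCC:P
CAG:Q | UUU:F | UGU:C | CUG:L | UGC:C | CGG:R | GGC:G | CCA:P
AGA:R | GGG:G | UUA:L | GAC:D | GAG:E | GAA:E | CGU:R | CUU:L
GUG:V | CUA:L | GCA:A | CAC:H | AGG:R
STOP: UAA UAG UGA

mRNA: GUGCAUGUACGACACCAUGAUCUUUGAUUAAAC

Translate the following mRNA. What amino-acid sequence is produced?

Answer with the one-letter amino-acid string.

start AUG at pos 4
pos 4: AUG -> M; peptide=M
pos 7: UAC -> Y; peptide=MY
pos 10: GAC -> D; peptide=MYD
pos 13: ACC -> T; peptide=MYDT
pos 16: AUG -> M; peptide=MYDTM
pos 19: AUC -> I; peptide=MYDTMI
pos 22: UUU -> F; peptide=MYDTMIF
pos 25: GAU -> D; peptide=MYDTMIFD
pos 28: UAA -> STOP

Answer: MYDTMIFD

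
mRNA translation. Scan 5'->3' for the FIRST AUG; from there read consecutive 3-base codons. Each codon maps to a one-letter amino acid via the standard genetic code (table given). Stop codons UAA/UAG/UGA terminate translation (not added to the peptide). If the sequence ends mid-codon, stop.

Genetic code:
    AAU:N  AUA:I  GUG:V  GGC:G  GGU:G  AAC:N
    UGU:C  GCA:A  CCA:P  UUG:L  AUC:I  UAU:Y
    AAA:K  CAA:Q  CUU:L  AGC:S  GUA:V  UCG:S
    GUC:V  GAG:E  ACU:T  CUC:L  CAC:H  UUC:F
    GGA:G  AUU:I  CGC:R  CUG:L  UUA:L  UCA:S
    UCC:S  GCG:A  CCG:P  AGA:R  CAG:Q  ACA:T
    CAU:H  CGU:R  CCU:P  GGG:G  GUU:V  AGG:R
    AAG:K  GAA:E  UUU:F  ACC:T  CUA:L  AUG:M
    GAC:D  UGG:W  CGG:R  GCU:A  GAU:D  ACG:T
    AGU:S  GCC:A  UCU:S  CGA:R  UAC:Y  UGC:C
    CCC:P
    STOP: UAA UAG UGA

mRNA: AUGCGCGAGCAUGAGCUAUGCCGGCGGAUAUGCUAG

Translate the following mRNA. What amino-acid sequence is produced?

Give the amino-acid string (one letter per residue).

Answer: MREHELCRRIC

Derivation:
start AUG at pos 0
pos 0: AUG -> M; peptide=M
pos 3: CGC -> R; peptide=MR
pos 6: GAG -> E; peptide=MRE
pos 9: CAU -> H; peptide=MREH
pos 12: GAG -> E; peptide=MREHE
pos 15: CUA -> L; peptide=MREHEL
pos 18: UGC -> C; peptide=MREHELC
pos 21: CGG -> R; peptide=MREHELCR
pos 24: CGG -> R; peptide=MREHELCRR
pos 27: AUA -> I; peptide=MREHELCRRI
pos 30: UGC -> C; peptide=MREHELCRRIC
pos 33: UAG -> STOP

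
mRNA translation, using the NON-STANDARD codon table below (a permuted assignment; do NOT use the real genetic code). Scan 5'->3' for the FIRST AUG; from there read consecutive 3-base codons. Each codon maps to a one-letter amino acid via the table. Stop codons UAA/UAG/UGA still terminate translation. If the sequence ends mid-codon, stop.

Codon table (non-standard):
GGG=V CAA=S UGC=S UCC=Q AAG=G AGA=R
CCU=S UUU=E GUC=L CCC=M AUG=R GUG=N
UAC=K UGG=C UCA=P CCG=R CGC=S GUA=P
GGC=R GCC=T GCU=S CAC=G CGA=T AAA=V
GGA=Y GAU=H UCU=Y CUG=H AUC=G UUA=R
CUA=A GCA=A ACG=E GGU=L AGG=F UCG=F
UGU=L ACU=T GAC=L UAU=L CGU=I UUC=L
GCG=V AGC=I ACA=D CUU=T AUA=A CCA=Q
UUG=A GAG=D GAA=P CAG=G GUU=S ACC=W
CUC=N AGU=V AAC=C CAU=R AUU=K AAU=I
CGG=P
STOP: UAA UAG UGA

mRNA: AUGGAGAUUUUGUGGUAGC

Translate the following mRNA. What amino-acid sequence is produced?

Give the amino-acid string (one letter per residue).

start AUG at pos 0
pos 0: AUG -> R; peptide=R
pos 3: GAG -> D; peptide=RD
pos 6: AUU -> K; peptide=RDK
pos 9: UUG -> A; peptide=RDKA
pos 12: UGG -> C; peptide=RDKAC
pos 15: UAG -> STOP

Answer: RDKAC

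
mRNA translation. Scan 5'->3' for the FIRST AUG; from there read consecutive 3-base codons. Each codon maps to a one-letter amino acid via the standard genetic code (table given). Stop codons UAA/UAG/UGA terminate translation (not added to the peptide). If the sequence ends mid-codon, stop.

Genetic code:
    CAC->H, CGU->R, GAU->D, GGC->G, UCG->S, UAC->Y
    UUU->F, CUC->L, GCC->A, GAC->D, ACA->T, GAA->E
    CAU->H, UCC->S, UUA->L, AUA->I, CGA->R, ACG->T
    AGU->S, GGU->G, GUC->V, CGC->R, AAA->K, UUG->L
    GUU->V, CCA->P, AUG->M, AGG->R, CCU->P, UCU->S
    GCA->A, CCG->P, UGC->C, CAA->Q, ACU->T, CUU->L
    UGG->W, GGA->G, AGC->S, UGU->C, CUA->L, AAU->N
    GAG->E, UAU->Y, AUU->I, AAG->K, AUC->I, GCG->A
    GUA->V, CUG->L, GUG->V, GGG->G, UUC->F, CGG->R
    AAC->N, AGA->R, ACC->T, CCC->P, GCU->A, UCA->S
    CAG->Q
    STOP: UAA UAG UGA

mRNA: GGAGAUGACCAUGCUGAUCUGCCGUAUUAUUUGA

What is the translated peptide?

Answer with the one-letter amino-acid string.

start AUG at pos 4
pos 4: AUG -> M; peptide=M
pos 7: ACC -> T; peptide=MT
pos 10: AUG -> M; peptide=MTM
pos 13: CUG -> L; peptide=MTML
pos 16: AUC -> I; peptide=MTMLI
pos 19: UGC -> C; peptide=MTMLIC
pos 22: CGU -> R; peptide=MTMLICR
pos 25: AUU -> I; peptide=MTMLICRI
pos 28: AUU -> I; peptide=MTMLICRII
pos 31: UGA -> STOP

Answer: MTMLICRII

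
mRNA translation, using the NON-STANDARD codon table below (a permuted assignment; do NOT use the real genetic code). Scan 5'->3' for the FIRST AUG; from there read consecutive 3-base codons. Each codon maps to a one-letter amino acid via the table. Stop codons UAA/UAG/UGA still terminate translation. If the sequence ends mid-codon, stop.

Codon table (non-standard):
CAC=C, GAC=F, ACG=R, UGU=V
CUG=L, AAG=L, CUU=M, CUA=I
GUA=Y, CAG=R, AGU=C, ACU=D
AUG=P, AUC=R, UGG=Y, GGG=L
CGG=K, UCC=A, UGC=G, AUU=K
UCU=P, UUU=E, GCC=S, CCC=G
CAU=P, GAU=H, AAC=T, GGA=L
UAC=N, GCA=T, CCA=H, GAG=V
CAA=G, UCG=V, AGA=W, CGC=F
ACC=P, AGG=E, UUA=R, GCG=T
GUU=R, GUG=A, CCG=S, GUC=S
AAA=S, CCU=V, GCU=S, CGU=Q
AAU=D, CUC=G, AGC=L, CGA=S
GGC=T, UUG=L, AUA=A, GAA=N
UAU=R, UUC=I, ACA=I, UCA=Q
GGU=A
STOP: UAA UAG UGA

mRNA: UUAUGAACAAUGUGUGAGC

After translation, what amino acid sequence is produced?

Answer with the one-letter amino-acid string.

Answer: PTDA

Derivation:
start AUG at pos 2
pos 2: AUG -> P; peptide=P
pos 5: AAC -> T; peptide=PT
pos 8: AAU -> D; peptide=PTD
pos 11: GUG -> A; peptide=PTDA
pos 14: UGA -> STOP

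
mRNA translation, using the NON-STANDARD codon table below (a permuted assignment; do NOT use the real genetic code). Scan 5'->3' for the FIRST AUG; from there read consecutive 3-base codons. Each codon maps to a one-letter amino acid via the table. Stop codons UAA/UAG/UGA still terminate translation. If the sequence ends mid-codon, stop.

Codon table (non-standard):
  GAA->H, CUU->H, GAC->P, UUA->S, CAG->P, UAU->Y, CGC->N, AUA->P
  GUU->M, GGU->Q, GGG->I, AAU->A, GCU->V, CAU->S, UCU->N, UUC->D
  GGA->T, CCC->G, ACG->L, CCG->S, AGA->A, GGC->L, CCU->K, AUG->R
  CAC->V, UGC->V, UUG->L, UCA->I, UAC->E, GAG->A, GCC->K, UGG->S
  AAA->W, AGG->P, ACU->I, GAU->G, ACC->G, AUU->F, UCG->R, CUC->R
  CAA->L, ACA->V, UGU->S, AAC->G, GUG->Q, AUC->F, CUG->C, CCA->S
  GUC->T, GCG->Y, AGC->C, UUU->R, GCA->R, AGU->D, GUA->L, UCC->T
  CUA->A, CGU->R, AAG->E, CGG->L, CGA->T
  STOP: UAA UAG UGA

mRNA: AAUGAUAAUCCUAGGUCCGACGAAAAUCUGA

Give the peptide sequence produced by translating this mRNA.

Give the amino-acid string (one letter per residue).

start AUG at pos 1
pos 1: AUG -> R; peptide=R
pos 4: AUA -> P; peptide=RP
pos 7: AUC -> F; peptide=RPF
pos 10: CUA -> A; peptide=RPFA
pos 13: GGU -> Q; peptide=RPFAQ
pos 16: CCG -> S; peptide=RPFAQS
pos 19: ACG -> L; peptide=RPFAQSL
pos 22: AAA -> W; peptide=RPFAQSLW
pos 25: AUC -> F; peptide=RPFAQSLWF
pos 28: UGA -> STOP

Answer: RPFAQSLWF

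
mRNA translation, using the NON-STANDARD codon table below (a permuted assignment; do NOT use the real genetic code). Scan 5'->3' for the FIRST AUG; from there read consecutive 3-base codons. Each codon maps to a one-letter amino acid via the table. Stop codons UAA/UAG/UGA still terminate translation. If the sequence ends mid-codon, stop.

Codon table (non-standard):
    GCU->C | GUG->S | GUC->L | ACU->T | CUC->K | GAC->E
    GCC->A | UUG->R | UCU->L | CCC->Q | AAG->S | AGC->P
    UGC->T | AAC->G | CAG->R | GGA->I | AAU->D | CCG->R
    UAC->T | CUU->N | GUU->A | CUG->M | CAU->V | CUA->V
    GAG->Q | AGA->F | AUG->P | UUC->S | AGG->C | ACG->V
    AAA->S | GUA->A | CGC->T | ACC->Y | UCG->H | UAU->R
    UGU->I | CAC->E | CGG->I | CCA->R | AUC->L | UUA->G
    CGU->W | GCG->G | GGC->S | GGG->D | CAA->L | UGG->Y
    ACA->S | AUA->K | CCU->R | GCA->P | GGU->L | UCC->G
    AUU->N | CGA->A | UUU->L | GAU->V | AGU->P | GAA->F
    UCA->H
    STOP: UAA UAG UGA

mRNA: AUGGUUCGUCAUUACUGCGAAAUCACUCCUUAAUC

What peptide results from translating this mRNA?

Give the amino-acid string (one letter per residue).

start AUG at pos 0
pos 0: AUG -> P; peptide=P
pos 3: GUU -> A; peptide=PA
pos 6: CGU -> W; peptide=PAW
pos 9: CAU -> V; peptide=PAWV
pos 12: UAC -> T; peptide=PAWVT
pos 15: UGC -> T; peptide=PAWVTT
pos 18: GAA -> F; peptide=PAWVTTF
pos 21: AUC -> L; peptide=PAWVTTFL
pos 24: ACU -> T; peptide=PAWVTTFLT
pos 27: CCU -> R; peptide=PAWVTTFLTR
pos 30: UAA -> STOP

Answer: PAWVTTFLTR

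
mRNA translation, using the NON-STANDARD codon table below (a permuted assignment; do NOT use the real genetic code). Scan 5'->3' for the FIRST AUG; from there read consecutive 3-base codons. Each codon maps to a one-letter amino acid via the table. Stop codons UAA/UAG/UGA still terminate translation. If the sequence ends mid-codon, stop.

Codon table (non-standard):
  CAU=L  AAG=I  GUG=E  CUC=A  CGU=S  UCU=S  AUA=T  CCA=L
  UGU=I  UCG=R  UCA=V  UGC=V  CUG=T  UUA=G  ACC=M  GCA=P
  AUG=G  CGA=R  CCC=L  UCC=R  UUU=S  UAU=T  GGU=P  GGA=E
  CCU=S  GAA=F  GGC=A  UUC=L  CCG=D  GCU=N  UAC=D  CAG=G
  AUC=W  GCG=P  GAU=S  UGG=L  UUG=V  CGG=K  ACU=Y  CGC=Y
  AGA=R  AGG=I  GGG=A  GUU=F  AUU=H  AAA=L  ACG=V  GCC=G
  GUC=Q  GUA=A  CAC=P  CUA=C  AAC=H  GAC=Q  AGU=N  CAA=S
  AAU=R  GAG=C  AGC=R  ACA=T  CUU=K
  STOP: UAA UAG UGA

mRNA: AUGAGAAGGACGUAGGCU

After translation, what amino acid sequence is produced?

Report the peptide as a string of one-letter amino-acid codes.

start AUG at pos 0
pos 0: AUG -> G; peptide=G
pos 3: AGA -> R; peptide=GR
pos 6: AGG -> I; peptide=GRI
pos 9: ACG -> V; peptide=GRIV
pos 12: UAG -> STOP

Answer: GRIV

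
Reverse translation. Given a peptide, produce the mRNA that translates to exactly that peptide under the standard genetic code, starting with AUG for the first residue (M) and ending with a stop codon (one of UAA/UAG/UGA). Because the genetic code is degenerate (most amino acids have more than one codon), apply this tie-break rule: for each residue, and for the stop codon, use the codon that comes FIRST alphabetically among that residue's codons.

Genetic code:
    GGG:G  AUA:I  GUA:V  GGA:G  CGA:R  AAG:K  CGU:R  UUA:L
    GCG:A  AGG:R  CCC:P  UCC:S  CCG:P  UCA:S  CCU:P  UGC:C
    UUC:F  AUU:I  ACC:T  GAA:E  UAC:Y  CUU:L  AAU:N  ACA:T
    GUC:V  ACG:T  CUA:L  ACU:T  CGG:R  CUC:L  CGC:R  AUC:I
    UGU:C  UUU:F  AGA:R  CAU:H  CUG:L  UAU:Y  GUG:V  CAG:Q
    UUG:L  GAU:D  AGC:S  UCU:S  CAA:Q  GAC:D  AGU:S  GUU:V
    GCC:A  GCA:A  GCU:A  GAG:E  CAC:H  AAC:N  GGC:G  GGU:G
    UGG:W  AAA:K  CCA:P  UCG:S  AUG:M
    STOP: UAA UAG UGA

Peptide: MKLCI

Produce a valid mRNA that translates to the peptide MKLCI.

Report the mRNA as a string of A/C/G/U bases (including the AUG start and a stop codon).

residue 1: M -> AUG (start codon)
residue 2: K codons sorted = AAA,AAG -> pick first = AAA
residue 3: L codons sorted = CUA,CUC,CUG,CUU,UUA,UUG -> pick first = CUA
residue 4: C codons sorted = UGC,UGU -> pick first = UGC
residue 5: I codons sorted = AUA,AUC,AUU -> pick first = AUA
terminator: stop codons sorted = UAA,UAG,UGA -> pick first = UAA

Answer: mRNA: AUGAAACUAUGCAUAUAA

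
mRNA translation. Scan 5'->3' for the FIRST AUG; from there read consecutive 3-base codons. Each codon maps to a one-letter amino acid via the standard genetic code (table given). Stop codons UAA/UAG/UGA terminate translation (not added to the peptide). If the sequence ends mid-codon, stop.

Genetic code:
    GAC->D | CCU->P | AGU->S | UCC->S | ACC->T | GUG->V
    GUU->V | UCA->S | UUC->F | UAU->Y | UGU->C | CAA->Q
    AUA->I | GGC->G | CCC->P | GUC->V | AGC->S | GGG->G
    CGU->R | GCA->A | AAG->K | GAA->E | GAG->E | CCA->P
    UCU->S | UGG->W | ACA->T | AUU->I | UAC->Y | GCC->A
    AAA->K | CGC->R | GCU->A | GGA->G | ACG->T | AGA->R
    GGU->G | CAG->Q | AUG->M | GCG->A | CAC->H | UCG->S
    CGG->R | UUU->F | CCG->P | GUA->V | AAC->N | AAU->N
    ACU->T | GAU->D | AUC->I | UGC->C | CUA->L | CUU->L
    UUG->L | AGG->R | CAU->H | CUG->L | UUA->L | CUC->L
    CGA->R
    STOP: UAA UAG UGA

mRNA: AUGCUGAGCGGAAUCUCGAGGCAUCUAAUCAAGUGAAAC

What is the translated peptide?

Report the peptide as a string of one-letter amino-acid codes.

Answer: MLSGISRHLIK

Derivation:
start AUG at pos 0
pos 0: AUG -> M; peptide=M
pos 3: CUG -> L; peptide=ML
pos 6: AGC -> S; peptide=MLS
pos 9: GGA -> G; peptide=MLSG
pos 12: AUC -> I; peptide=MLSGI
pos 15: UCG -> S; peptide=MLSGIS
pos 18: AGG -> R; peptide=MLSGISR
pos 21: CAU -> H; peptide=MLSGISRH
pos 24: CUA -> L; peptide=MLSGISRHL
pos 27: AUC -> I; peptide=MLSGISRHLI
pos 30: AAG -> K; peptide=MLSGISRHLIK
pos 33: UGA -> STOP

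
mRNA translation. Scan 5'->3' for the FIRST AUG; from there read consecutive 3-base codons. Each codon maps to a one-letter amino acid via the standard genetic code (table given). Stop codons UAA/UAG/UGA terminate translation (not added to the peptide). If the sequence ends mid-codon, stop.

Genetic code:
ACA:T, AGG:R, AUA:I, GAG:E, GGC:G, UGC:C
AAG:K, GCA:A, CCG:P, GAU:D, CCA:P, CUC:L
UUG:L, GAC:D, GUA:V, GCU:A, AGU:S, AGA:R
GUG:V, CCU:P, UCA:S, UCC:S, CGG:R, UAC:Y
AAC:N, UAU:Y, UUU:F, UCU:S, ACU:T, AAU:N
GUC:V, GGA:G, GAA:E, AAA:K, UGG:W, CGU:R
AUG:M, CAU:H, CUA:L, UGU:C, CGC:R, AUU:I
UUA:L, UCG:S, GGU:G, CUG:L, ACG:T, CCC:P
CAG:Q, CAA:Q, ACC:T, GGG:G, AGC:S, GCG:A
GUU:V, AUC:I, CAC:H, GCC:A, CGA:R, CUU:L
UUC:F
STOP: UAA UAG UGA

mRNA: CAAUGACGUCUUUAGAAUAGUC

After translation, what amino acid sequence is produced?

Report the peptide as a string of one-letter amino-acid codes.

start AUG at pos 2
pos 2: AUG -> M; peptide=M
pos 5: ACG -> T; peptide=MT
pos 8: UCU -> S; peptide=MTS
pos 11: UUA -> L; peptide=MTSL
pos 14: GAA -> E; peptide=MTSLE
pos 17: UAG -> STOP

Answer: MTSLE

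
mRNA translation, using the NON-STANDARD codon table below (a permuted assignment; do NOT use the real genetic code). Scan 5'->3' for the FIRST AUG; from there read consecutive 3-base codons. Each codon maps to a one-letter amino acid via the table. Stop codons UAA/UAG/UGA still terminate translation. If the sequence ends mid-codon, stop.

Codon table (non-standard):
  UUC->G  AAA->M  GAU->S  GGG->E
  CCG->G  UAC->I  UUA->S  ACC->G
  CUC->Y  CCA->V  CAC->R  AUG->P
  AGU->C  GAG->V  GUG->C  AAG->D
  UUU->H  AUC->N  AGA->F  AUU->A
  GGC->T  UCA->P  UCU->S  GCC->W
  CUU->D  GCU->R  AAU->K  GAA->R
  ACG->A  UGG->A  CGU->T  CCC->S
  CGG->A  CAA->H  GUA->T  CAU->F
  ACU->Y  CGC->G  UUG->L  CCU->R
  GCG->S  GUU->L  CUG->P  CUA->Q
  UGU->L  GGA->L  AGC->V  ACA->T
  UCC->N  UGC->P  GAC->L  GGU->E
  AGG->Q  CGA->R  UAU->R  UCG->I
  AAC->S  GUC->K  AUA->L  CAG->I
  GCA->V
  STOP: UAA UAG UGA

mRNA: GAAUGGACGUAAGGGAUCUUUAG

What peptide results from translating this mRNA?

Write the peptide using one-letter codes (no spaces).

Answer: PLTQSD

Derivation:
start AUG at pos 2
pos 2: AUG -> P; peptide=P
pos 5: GAC -> L; peptide=PL
pos 8: GUA -> T; peptide=PLT
pos 11: AGG -> Q; peptide=PLTQ
pos 14: GAU -> S; peptide=PLTQS
pos 17: CUU -> D; peptide=PLTQSD
pos 20: UAG -> STOP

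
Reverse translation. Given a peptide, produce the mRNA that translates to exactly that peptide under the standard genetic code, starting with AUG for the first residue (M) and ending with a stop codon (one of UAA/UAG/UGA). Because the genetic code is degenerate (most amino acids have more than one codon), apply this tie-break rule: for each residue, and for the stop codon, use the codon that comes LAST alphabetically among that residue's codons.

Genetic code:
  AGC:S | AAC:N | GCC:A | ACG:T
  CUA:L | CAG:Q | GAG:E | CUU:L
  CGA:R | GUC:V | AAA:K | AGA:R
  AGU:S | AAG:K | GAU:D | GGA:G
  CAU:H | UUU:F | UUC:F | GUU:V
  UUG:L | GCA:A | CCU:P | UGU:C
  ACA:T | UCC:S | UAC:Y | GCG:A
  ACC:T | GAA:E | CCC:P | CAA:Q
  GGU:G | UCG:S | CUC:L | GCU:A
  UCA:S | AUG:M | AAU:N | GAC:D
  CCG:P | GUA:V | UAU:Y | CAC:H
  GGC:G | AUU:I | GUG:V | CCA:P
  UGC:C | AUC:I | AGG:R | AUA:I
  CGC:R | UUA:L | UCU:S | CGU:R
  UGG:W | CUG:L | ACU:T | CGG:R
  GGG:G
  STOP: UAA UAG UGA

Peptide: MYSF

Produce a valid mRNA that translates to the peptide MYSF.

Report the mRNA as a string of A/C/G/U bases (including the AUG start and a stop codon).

Answer: mRNA: AUGUAUUCUUUUUGA

Derivation:
residue 1: M -> AUG (start codon)
residue 2: Y codons sorted = UAC,UAU -> pick last = UAU
residue 3: S codons sorted = AGC,AGU,UCA,UCC,UCG,UCU -> pick last = UCU
residue 4: F codons sorted = UUC,UUU -> pick last = UUU
terminator: stop codons sorted = UAA,UAG,UGA -> pick last = UGA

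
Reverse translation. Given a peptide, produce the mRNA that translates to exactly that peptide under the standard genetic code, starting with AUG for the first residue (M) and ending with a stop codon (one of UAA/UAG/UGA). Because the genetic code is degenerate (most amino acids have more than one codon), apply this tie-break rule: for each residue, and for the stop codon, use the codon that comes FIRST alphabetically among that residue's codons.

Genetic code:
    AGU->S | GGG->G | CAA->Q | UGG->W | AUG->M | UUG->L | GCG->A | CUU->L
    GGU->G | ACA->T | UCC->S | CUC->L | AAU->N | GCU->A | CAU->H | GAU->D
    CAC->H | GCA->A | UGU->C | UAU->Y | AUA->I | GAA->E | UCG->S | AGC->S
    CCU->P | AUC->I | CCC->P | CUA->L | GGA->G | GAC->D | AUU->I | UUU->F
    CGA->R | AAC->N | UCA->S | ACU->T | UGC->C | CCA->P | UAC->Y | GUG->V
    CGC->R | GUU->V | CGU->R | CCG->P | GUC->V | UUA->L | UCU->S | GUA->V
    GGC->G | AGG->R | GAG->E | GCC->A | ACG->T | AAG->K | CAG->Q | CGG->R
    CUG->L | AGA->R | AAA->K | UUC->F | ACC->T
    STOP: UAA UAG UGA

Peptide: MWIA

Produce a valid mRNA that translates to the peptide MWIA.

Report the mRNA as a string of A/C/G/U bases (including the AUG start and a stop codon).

Answer: mRNA: AUGUGGAUAGCAUAA

Derivation:
residue 1: M -> AUG (start codon)
residue 2: W -> UGG (only codon)
residue 3: I codons sorted = AUA,AUC,AUU -> pick first = AUA
residue 4: A codons sorted = GCA,GCC,GCG,GCU -> pick first = GCA
terminator: stop codons sorted = UAA,UAG,UGA -> pick first = UAA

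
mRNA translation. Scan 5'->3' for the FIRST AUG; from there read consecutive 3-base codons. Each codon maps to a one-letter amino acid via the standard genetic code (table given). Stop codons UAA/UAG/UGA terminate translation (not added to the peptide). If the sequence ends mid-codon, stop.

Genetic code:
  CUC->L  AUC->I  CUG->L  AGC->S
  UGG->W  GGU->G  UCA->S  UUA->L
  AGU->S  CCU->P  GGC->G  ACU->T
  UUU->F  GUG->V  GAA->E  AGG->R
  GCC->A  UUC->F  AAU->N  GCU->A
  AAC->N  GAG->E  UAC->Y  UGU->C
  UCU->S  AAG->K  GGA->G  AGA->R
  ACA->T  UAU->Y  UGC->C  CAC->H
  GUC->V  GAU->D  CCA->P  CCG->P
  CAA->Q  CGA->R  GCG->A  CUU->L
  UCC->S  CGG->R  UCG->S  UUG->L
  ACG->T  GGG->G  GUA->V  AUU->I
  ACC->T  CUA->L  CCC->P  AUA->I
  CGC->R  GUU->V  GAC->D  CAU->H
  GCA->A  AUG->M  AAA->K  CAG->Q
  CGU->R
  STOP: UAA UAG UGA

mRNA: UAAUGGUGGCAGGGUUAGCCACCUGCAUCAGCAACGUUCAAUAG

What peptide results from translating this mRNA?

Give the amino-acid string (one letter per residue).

Answer: MVAGLATCISNVQ

Derivation:
start AUG at pos 2
pos 2: AUG -> M; peptide=M
pos 5: GUG -> V; peptide=MV
pos 8: GCA -> A; peptide=MVA
pos 11: GGG -> G; peptide=MVAG
pos 14: UUA -> L; peptide=MVAGL
pos 17: GCC -> A; peptide=MVAGLA
pos 20: ACC -> T; peptide=MVAGLAT
pos 23: UGC -> C; peptide=MVAGLATC
pos 26: AUC -> I; peptide=MVAGLATCI
pos 29: AGC -> S; peptide=MVAGLATCIS
pos 32: AAC -> N; peptide=MVAGLATCISN
pos 35: GUU -> V; peptide=MVAGLATCISNV
pos 38: CAA -> Q; peptide=MVAGLATCISNVQ
pos 41: UAG -> STOP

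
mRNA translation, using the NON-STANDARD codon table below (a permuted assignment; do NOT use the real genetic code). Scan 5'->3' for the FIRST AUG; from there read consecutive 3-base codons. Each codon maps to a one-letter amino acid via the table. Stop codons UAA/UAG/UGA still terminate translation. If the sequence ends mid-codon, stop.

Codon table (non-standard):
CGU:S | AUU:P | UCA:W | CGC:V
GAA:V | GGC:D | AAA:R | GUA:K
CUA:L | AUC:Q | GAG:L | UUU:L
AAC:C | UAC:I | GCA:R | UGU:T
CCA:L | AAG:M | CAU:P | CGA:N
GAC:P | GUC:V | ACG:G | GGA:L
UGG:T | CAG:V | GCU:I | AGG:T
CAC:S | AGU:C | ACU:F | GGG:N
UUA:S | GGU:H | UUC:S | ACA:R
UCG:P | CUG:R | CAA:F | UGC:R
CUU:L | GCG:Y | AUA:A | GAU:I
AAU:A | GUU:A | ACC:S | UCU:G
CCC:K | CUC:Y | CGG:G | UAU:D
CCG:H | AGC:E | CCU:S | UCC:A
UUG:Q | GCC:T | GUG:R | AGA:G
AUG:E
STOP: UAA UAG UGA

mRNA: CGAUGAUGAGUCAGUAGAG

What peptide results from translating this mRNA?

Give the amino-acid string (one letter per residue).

start AUG at pos 2
pos 2: AUG -> E; peptide=E
pos 5: AUG -> E; peptide=EE
pos 8: AGU -> C; peptide=EEC
pos 11: CAG -> V; peptide=EECV
pos 14: UAG -> STOP

Answer: EECV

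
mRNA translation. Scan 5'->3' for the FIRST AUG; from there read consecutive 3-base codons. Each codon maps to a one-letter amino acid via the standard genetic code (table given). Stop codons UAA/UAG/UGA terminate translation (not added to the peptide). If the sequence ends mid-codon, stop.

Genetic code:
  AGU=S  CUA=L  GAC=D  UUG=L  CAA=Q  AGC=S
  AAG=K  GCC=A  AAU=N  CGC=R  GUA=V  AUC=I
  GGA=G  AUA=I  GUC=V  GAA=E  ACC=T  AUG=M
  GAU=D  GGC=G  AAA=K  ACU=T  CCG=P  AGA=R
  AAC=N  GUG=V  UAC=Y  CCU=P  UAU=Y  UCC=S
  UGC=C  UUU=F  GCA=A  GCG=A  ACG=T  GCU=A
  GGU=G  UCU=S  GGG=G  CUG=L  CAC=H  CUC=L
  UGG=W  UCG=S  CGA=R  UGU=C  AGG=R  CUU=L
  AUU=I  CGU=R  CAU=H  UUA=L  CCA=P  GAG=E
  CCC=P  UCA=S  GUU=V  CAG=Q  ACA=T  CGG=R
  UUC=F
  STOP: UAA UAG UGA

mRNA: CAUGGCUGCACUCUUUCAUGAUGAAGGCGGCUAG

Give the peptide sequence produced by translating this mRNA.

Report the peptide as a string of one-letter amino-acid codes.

start AUG at pos 1
pos 1: AUG -> M; peptide=M
pos 4: GCU -> A; peptide=MA
pos 7: GCA -> A; peptide=MAA
pos 10: CUC -> L; peptide=MAAL
pos 13: UUU -> F; peptide=MAALF
pos 16: CAU -> H; peptide=MAALFH
pos 19: GAU -> D; peptide=MAALFHD
pos 22: GAA -> E; peptide=MAALFHDE
pos 25: GGC -> G; peptide=MAALFHDEG
pos 28: GGC -> G; peptide=MAALFHDEGG
pos 31: UAG -> STOP

Answer: MAALFHDEGG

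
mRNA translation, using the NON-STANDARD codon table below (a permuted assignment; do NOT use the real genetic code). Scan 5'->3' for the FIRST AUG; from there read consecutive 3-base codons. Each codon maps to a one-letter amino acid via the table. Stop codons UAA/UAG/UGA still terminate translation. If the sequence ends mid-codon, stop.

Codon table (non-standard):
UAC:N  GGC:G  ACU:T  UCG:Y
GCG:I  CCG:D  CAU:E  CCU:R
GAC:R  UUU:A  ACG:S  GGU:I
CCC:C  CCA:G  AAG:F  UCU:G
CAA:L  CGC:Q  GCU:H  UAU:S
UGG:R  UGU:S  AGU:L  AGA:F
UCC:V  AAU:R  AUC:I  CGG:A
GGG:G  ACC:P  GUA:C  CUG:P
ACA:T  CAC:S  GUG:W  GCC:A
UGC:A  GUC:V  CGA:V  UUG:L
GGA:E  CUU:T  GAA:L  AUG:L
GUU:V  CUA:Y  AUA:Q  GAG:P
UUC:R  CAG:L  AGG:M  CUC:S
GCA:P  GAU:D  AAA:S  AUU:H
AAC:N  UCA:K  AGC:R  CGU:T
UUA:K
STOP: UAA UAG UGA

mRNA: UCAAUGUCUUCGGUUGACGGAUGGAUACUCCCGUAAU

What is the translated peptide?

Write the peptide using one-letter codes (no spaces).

start AUG at pos 3
pos 3: AUG -> L; peptide=L
pos 6: UCU -> G; peptide=LG
pos 9: UCG -> Y; peptide=LGY
pos 12: GUU -> V; peptide=LGYV
pos 15: GAC -> R; peptide=LGYVR
pos 18: GGA -> E; peptide=LGYVRE
pos 21: UGG -> R; peptide=LGYVRER
pos 24: AUA -> Q; peptide=LGYVRERQ
pos 27: CUC -> S; peptide=LGYVRERQS
pos 30: CCG -> D; peptide=LGYVRERQSD
pos 33: UAA -> STOP

Answer: LGYVRERQSD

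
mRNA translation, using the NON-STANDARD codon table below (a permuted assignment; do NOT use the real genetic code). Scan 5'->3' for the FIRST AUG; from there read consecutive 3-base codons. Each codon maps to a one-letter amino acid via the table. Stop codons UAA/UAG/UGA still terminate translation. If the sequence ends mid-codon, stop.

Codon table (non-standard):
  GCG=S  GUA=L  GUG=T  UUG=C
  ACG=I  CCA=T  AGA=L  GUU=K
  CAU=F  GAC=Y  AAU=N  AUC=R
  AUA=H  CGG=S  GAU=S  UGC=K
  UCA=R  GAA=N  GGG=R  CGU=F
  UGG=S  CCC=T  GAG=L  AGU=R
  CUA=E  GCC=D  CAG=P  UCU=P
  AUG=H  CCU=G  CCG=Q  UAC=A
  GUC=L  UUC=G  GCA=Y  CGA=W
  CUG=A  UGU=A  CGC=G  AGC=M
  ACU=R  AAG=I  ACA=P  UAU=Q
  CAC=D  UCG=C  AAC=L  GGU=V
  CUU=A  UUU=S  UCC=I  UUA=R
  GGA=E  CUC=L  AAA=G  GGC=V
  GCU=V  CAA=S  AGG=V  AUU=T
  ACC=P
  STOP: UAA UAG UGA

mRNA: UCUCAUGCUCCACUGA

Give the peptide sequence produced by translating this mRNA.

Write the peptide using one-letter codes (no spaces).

Answer: HLD

Derivation:
start AUG at pos 4
pos 4: AUG -> H; peptide=H
pos 7: CUC -> L; peptide=HL
pos 10: CAC -> D; peptide=HLD
pos 13: UGA -> STOP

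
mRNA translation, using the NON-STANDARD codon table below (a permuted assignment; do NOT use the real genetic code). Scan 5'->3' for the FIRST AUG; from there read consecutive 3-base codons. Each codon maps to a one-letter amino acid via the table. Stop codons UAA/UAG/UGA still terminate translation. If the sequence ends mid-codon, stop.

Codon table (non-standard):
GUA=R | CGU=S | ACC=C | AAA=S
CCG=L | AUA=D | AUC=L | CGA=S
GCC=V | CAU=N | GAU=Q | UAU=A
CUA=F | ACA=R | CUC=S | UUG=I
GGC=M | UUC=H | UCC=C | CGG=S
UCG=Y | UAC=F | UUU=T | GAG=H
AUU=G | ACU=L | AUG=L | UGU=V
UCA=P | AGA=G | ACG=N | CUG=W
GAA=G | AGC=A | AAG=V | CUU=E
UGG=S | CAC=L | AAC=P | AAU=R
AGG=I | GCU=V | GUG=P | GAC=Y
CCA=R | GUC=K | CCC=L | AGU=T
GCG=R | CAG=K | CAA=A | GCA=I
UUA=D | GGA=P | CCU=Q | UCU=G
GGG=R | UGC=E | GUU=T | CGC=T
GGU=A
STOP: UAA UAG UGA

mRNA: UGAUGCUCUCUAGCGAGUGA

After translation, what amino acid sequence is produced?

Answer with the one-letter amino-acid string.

start AUG at pos 2
pos 2: AUG -> L; peptide=L
pos 5: CUC -> S; peptide=LS
pos 8: UCU -> G; peptide=LSG
pos 11: AGC -> A; peptide=LSGA
pos 14: GAG -> H; peptide=LSGAH
pos 17: UGA -> STOP

Answer: LSGAH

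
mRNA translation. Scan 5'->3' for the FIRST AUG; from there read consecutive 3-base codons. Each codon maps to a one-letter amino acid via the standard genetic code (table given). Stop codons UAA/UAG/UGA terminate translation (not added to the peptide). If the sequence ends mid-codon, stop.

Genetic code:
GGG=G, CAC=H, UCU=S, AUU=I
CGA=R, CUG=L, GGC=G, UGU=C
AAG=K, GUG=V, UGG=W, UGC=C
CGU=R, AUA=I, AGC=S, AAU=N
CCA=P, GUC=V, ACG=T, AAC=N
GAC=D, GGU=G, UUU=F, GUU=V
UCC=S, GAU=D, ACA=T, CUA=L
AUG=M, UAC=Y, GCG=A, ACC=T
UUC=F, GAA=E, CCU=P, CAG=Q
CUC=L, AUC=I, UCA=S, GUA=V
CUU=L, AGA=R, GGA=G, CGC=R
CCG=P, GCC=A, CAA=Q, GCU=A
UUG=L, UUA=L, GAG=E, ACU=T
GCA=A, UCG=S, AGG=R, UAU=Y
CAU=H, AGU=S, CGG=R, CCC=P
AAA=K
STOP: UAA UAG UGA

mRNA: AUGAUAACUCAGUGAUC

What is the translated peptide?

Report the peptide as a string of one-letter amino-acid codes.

start AUG at pos 0
pos 0: AUG -> M; peptide=M
pos 3: AUA -> I; peptide=MI
pos 6: ACU -> T; peptide=MIT
pos 9: CAG -> Q; peptide=MITQ
pos 12: UGA -> STOP

Answer: MITQ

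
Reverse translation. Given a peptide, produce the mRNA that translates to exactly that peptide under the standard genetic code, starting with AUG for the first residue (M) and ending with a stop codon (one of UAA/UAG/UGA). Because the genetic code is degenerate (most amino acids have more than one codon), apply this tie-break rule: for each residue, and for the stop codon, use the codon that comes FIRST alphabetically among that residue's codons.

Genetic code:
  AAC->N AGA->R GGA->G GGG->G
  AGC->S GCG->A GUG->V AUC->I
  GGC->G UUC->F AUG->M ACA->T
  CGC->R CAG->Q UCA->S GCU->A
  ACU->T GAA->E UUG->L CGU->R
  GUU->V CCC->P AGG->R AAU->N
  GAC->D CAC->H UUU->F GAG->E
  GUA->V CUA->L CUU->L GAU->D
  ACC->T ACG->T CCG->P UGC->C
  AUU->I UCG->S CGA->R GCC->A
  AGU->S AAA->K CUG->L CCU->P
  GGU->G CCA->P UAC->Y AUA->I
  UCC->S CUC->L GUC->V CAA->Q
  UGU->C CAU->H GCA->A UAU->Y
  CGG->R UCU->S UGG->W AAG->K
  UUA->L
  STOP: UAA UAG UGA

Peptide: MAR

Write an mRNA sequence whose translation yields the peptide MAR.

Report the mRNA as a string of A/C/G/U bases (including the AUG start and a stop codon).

residue 1: M -> AUG (start codon)
residue 2: A codons sorted = GCA,GCC,GCG,GCU -> pick first = GCA
residue 3: R codons sorted = AGA,AGG,CGA,CGC,CGG,CGU -> pick first = AGA
terminator: stop codons sorted = UAA,UAG,UGA -> pick first = UAA

Answer: mRNA: AUGGCAAGAUAA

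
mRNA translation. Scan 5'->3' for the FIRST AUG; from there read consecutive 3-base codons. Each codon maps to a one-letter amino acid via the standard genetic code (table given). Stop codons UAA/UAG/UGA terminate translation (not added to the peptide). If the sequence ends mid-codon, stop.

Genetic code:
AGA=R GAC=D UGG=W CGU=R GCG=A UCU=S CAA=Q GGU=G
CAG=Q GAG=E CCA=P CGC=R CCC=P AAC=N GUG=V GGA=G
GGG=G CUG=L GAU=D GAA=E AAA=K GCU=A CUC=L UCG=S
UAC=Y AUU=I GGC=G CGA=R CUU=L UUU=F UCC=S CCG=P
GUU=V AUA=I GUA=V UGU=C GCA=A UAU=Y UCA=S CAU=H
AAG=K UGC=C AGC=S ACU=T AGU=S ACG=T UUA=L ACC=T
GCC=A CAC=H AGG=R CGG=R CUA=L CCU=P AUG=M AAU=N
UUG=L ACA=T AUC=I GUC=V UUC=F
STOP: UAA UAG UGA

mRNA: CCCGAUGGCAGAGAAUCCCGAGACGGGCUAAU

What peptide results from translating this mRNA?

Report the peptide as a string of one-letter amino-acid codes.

start AUG at pos 4
pos 4: AUG -> M; peptide=M
pos 7: GCA -> A; peptide=MA
pos 10: GAG -> E; peptide=MAE
pos 13: AAU -> N; peptide=MAEN
pos 16: CCC -> P; peptide=MAENP
pos 19: GAG -> E; peptide=MAENPE
pos 22: ACG -> T; peptide=MAENPET
pos 25: GGC -> G; peptide=MAENPETG
pos 28: UAA -> STOP

Answer: MAENPETG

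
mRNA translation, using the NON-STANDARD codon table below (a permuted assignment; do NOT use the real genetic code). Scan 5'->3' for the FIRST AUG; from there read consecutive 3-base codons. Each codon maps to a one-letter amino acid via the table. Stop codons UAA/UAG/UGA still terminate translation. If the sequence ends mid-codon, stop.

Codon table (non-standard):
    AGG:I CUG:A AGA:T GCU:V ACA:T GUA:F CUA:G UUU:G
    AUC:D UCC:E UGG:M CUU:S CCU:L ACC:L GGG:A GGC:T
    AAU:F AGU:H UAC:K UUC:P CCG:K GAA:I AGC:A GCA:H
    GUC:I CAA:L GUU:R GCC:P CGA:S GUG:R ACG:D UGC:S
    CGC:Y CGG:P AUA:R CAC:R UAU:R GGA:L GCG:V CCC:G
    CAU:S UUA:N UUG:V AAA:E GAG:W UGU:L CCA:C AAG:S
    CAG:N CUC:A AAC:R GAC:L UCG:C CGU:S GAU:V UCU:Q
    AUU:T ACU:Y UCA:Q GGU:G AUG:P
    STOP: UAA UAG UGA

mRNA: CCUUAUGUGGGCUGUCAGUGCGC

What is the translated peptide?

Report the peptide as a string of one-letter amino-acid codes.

Answer: PMVIHV

Derivation:
start AUG at pos 4
pos 4: AUG -> P; peptide=P
pos 7: UGG -> M; peptide=PM
pos 10: GCU -> V; peptide=PMV
pos 13: GUC -> I; peptide=PMVI
pos 16: AGU -> H; peptide=PMVIH
pos 19: GCG -> V; peptide=PMVIHV
pos 22: only 1 nt remain (<3), stop (end of mRNA)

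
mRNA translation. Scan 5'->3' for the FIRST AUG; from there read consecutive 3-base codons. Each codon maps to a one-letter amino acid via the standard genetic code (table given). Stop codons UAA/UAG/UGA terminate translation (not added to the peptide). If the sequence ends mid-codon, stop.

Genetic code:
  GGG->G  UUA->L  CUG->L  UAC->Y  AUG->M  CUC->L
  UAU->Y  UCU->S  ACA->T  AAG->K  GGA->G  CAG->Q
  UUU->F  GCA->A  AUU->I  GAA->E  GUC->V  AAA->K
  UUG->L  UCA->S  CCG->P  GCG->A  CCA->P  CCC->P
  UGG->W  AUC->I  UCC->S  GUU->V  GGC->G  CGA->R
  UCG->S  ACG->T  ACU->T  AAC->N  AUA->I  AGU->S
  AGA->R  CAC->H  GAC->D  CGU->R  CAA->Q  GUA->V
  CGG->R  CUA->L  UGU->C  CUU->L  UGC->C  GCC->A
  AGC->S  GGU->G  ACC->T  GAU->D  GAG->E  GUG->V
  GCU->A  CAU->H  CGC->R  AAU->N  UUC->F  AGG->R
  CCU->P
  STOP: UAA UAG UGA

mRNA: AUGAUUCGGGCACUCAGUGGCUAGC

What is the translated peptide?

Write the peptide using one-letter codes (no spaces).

start AUG at pos 0
pos 0: AUG -> M; peptide=M
pos 3: AUU -> I; peptide=MI
pos 6: CGG -> R; peptide=MIR
pos 9: GCA -> A; peptide=MIRA
pos 12: CUC -> L; peptide=MIRAL
pos 15: AGU -> S; peptide=MIRALS
pos 18: GGC -> G; peptide=MIRALSG
pos 21: UAG -> STOP

Answer: MIRALSG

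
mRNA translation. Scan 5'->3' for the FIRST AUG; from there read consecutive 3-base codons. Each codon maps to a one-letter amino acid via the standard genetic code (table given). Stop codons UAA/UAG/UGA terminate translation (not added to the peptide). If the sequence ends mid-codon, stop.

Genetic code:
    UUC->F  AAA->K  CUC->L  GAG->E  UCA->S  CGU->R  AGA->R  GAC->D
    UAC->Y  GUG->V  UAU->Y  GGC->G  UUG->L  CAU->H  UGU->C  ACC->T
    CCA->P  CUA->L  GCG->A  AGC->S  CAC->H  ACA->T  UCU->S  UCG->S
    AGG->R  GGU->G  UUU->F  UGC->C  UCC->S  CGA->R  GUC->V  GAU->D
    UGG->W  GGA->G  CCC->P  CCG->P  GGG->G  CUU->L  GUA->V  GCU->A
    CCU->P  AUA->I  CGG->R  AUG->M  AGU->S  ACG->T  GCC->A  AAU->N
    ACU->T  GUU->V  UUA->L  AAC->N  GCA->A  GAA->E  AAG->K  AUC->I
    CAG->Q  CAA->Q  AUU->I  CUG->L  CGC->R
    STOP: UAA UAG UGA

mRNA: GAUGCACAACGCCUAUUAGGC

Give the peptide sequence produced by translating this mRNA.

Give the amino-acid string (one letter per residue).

start AUG at pos 1
pos 1: AUG -> M; peptide=M
pos 4: CAC -> H; peptide=MH
pos 7: AAC -> N; peptide=MHN
pos 10: GCC -> A; peptide=MHNA
pos 13: UAU -> Y; peptide=MHNAY
pos 16: UAG -> STOP

Answer: MHNAY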